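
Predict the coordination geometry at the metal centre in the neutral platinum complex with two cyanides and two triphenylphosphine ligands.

Each cyanide is −1; triphenylphosphine is neutral; balancing the 0 overall charge requires Pt(II).
Platinum is a group-10 element; Pt(II) is therefore d⁸.
With 4 monodentate ligands the coordination number is 4.
A 5d d⁸ ion has a large crystal-field splitting; square planar leaves the high-energy d_{x²−y²} orbital empty and maximises CFSE.

square planar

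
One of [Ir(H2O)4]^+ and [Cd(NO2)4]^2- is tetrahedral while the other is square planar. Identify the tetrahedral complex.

[Cd(NO2)4]^2-

For [Ir(H2O)4]^+: Water is neutral; balancing the +1 overall charge requires Ir(I). Ir sits in group 9, so the d-electron count is 9 − 1 = 8. A 5d d⁸ ion has a large crystal-field splitting; square planar leaves the high-energy d_{x²−y²} orbital empty and maximises CFSE. → square planar.
For [Cd(NO2)4]^2-: Each nitro (N-bound nitrite) is −1; balancing the −2 overall charge requires Cd(II). Cadmium is a group-12 element; Cd(II) is therefore d¹⁰. A d¹⁰ ion has no crystal-field stabilisation preference between square planar and tetrahedral, so four ligands adopt the sterically favoured tetrahedral geometry. → tetrahedral.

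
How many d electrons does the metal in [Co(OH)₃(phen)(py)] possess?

d6

Each hydroxide is −1; 1,10-phenanthroline is neutral; pyridine is neutral; balancing the 0 overall charge requires Co(III).
Cobalt is a group-9 element; Co(III) is therefore d⁶.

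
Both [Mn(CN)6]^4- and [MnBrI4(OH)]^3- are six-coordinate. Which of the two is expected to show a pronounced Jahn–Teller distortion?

[Mn(CN)6]^4-: Ligand charges: each cyanide is −1. With an overall charge of −4 the manganese centre must be in the +2 oxidation state. Mn sits in group 7, so the d-electron count is 7 − 2 = 5. Cyanide is a strong-field ligand (high in the spectrochemical series) for a first-row metal, so the complex is low-spin. The d⁵ configuration leaves the e_g set evenly filled (or empty) — no strong Jahn–Teller driving force.
[MnBrI4(OH)]^3-: Summing ligand charges against the −3 overall charge gives an oxidation state of +3 for manganese. Manganese is a group-7 element; Mn(III) is therefore d⁴. Bromide, hydroxide, and iodide are weak-field ligands for a first-row metal, so the complex is high-spin. The t₂g³e_g¹ (high-spin) configuration has an unevenly filled e_g set; the Jahn–Teller theorem predicts a tetragonal distortion (typically axial elongation) to lift the degeneracy.

[MnBrI4(OH)]^3-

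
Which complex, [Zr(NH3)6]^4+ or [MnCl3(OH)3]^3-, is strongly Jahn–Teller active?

[Zr(NH3)6]^4+: Ligand charges: ammonia is neutral. With an overall charge of +4 the zirconium centre must be in the +4 oxidation state. Group 4 minus oxidation state 4 gives a d⁰ configuration. The d⁰ configuration leaves the e_g set evenly filled (or empty) — no strong Jahn–Teller driving force.
[MnCl3(OH)3]^3-: Each chloride is −1; each hydroxide is −1; balancing the −3 overall charge requires Mn(III). Manganese is a group-7 element; Mn(III) is therefore d⁴. Chloride and hydroxide are weak-field ligands for a first-row metal, so the complex is high-spin. The t₂g³e_g¹ (high-spin) configuration has an unevenly filled e_g set; the Jahn–Teller theorem predicts a tetragonal distortion (typically axial elongation) to lift the degeneracy.

[MnCl3(OH)3]^3-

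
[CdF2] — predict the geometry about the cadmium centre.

linear

Summing ligand charges against the 0 overall charge gives an oxidation state of +2 for cadmium.
Cadmium is a group-12 element; Cd(II) is therefore d¹⁰.
Coordination number: 2.
A d¹⁰ ion with only two ligands adopts a linear arrangement (sp hybridisation; no CFSE preference).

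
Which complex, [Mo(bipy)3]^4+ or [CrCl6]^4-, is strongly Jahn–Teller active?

[Mo(bipy)3]^4+: Ligand charges: 2,2′-bipyridine is neutral. With an overall charge of +4 the molybdenum centre must be in the +4 oxidation state. Mo sits in group 6, so the d-electron count is 6 − 4 = 2. The d² configuration leaves the e_g set evenly filled (or empty) — no strong Jahn–Teller driving force.
[CrCl6]^4-: Each chloride is −1; balancing the −4 overall charge requires Cr(II). Cr sits in group 6, so the d-electron count is 6 − 2 = 4. Chloride is a weak-field ligand for a first-row metal, so the complex is high-spin. The t₂g³e_g¹ (high-spin) configuration has an unevenly filled e_g set; the Jahn–Teller theorem predicts a tetragonal distortion (typically axial elongation) to lift the degeneracy.

[CrCl6]^4-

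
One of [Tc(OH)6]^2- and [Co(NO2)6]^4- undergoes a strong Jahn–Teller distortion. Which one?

[Co(NO2)6]^4-

[Tc(OH)6]^2-: Each hydroxide is −1; balancing the −2 overall charge requires Tc(IV). Tc sits in group 7, so the d-electron count is 7 − 4 = 3. The d³ configuration leaves the e_g set evenly filled (or empty) — no strong Jahn–Teller driving force.
[Co(NO2)6]^4-: Each nitro (N-bound nitrite) is −1; balancing the −4 overall charge requires Co(II). Group 9 minus oxidation state 2 gives a d⁷ configuration. Nitro (N-bound nitrite) is a strong-field ligand (high in the spectrochemical series) for a first-row metal, so the complex is low-spin. The t₂g⁶e_g¹ (low-spin) configuration has an unevenly filled e_g set; the Jahn–Teller theorem predicts a tetragonal distortion (typically axial elongation) to lift the degeneracy.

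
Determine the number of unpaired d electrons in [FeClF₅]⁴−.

4

Summing ligand charges against the −4 overall charge gives an oxidation state of +2 for iron.
Iron is a group-8 element; Fe(II) is therefore d⁶.
The spin state decides the count: Chloride and fluoride are weak-field ligands for a first-row metal, so the complex is high-spin.
An octahedral high-spin d⁶ ion is t₂g⁴e_g², giving 4 unpaired electrons.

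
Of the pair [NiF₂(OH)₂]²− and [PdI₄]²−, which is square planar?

For [NiF₂(OH)₂]²−: Each fluoride is −1; each hydroxide is −1; balancing the −2 overall charge requires Ni(II). Nickel is a group-10 element; Ni(II) is therefore d⁸. Fluoride and hydroxide are weak-field ligands. With weak-field ligands the CFSE gain from square planar is small, so a 3d d⁸ ion takes the sterically preferred tetrahedral geometry. → tetrahedral.
For [PdI₄]²−: Each iodide is −1; balancing the −2 overall charge requires Pd(II). Group 10 minus oxidation state 2 gives a d⁸ configuration. A 4d d⁸ ion has a large crystal-field splitting; square planar leaves the high-energy d_{x²−y²} orbital empty and maximises CFSE. → square planar.

[PdI₄]²−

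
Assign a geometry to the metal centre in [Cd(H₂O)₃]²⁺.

Summing ligand charges against the +2 overall charge gives an oxidation state of +2 for cadmium.
Cadmium is a group-12 element; Cd(II) is therefore d¹⁰.
With 3 monodentate ligands the coordination number is 3.
Three ligands around a d¹⁰ centre minimise repulsion in a trigonal-planar arrangement.

trigonal planar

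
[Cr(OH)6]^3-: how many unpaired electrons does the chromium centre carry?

3

Summing ligand charges against the −3 overall charge gives an oxidation state of +3 for chromium.
Cr sits in group 6, so the d-electron count is 6 − 3 = 3.
In an octahedral field the d³ configuration is t₂g³e_g⁰ (only one arrangement possible), giving 3 unpaired electrons.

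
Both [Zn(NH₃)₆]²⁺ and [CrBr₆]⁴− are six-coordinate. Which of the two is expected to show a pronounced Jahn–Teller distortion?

[CrBr₆]⁴−

[Zn(NH₃)₆]²⁺: Summing ligand charges against the +2 overall charge gives an oxidation state of +2 for zinc. Zn sits in group 12, so the d-electron count is 12 − 2 = 10. The d¹⁰ configuration leaves the e_g set evenly filled (or empty) — no strong Jahn–Teller driving force.
[CrBr₆]⁴−: Each bromide is −1; balancing the −4 overall charge requires Cr(II). Group 6 minus oxidation state 2 gives a d⁴ configuration. Bromide is a weak-field ligand for a first-row metal, so the complex is high-spin. The t₂g³e_g¹ (high-spin) configuration has an unevenly filled e_g set; the Jahn–Teller theorem predicts a tetragonal distortion (typically axial elongation) to lift the degeneracy.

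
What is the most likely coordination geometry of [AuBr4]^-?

Summing ligand charges against the −1 overall charge gives an oxidation state of +3 for gold.
Gold is a group-11 element; Au(III) is therefore d⁸.
With 4 monodentate ligands the coordination number is 4.
A 5d d⁸ ion has a large crystal-field splitting; square planar leaves the high-energy d_{x²−y²} orbital empty and maximises CFSE.

square planar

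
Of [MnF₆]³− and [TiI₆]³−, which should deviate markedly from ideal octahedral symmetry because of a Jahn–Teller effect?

[MnF₆]³−: Summing ligand charges against the −3 overall charge gives an oxidation state of +3 for manganese. Manganese is a group-7 element; Mn(III) is therefore d⁴. Fluoride is a weak-field ligand for a first-row metal, so the complex is high-spin. The t₂g³e_g¹ (high-spin) configuration has an unevenly filled e_g set; the Jahn–Teller theorem predicts a tetragonal distortion (typically axial elongation) to lift the degeneracy.
[TiI₆]³−: Each iodide is −1; balancing the −3 overall charge requires Ti(III). Ti sits in group 4, so the d-electron count is 4 − 3 = 1. The d¹ configuration leaves the e_g set evenly filled (or empty) — no strong Jahn–Teller driving force.

[MnF₆]³−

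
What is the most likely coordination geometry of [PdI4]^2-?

Ligand charges: each iodide is −1. With an overall charge of −2 the palladium centre must be in the +2 oxidation state.
Group 10 minus oxidation state 2 gives a d⁸ configuration.
Coordination number: 4.
A 4d d⁸ ion has a large crystal-field splitting; square planar leaves the high-energy d_{x²−y²} orbital empty and maximises CFSE.

square planar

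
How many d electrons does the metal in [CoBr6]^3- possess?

d⁶

Summing ligand charges against the −3 overall charge gives an oxidation state of +3 for cobalt.
Co sits in group 9, so the d-electron count is 9 − 3 = 6.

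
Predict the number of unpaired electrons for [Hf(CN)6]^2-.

0

Ligand charges: each cyanide is −1. With an overall charge of −2 the hafnium centre must be in the +4 oxidation state.
Hafnium is a group-4 element; Hf(IV) is therefore d⁰.
In an octahedral field the d⁰ configuration is t₂g⁰e_g⁰, giving 0 unpaired electrons.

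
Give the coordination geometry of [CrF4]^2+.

tetrahedral

Ligand charges: each fluoride is −1. With an overall charge of +2 the chromium centre must be in the +6 oxidation state.
Chromium is a group-6 element; Cr(VI) is therefore d⁰.
Coordination number: 4.
A d⁰ ion has no crystal-field stabilisation preference between square planar and tetrahedral, so four ligands adopt the sterically favoured tetrahedral geometry.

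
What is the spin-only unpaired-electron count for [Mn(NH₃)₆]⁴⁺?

Ammonia is neutral; balancing the +4 overall charge requires Mn(IV).
Manganese is a group-7 element; Mn(IV) is therefore d³.
In an octahedral field the d³ configuration is t₂g³e_g⁰ (only one arrangement possible), giving 3 unpaired electrons.

3 unpaired electrons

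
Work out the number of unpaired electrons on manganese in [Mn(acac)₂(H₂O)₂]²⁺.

Each acetylacetonate is −1; water is neutral; balancing the +2 overall charge requires Mn(IV).
Group 7 minus oxidation state 4 gives a d³ configuration.
Counting donor atoms: 2×acetylacetonate (bidentate) → 4 donors; 2×water (monodentate) → 2 donors. Coordination number = 6.
In an octahedral field the d³ configuration is t₂g³e_g⁰ (only one arrangement possible), giving 3 unpaired electrons.

3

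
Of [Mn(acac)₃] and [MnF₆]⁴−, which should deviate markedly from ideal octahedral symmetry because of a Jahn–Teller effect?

[Mn(acac)₃]

[Mn(acac)₃]: Summing ligand charges against the 0 overall charge gives an oxidation state of +3 for manganese. Mn sits in group 7, so the d-electron count is 7 − 3 = 4. Acetylacetonate is a weak-field ligand for a first-row metal, so the complex is high-spin. The t₂g³e_g¹ (high-spin) configuration has an unevenly filled e_g set; the Jahn–Teller theorem predicts a tetragonal distortion (typically axial elongation) to lift the degeneracy.
[MnF₆]⁴−: Summing ligand charges against the −4 overall charge gives an oxidation state of +2 for manganese. Mn sits in group 7, so the d-electron count is 7 − 2 = 5. Fluoride is a weak-field ligand for a first-row metal, so the complex is high-spin. The d⁵ configuration leaves the e_g set evenly filled (or empty) — no strong Jahn–Teller driving force.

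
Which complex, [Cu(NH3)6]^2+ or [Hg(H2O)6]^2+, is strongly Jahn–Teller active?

[Cu(NH3)6]^2+

[Cu(NH3)6]^2+: Ligand charges: ammonia is neutral. With an overall charge of +2 the copper centre must be in the +2 oxidation state. Group 11 minus oxidation state 2 gives a d⁹ configuration. The t₂g⁶e_g³ configuration has an unevenly filled e_g set; the Jahn–Teller theorem predicts a tetragonal distortion (typically axial elongation) to lift the degeneracy.
[Hg(H2O)6]^2+: Summing ligand charges against the +2 overall charge gives an oxidation state of +2 for mercury. Mercury is a group-12 element; Hg(II) is therefore d¹⁰. The d¹⁰ configuration leaves the e_g set evenly filled (or empty) — no strong Jahn–Teller driving force.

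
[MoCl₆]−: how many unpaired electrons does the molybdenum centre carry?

1

Each chloride is −1; balancing the −1 overall charge requires Mo(V).
Mo sits in group 6, so the d-electron count is 6 − 5 = 1.
In an octahedral field the d¹ configuration is t₂g¹e_g⁰ (only one arrangement possible), giving 1 unpaired electron.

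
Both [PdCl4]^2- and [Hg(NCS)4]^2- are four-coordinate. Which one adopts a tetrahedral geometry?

For [PdCl4]^2-: Ligand charges: each chloride is −1. With an overall charge of −2 the palladium centre must be in the +2 oxidation state. Pd sits in group 10, so the d-electron count is 10 − 2 = 8. A 4d d⁸ ion has a large crystal-field splitting; square planar leaves the high-energy d_{x²−y²} orbital empty and maximises CFSE. → square planar.
For [Hg(NCS)4]^2-: Ligand charges: each isothiocyanate is −1. With an overall charge of −2 the mercury centre must be in the +2 oxidation state. Hg sits in group 12, so the d-electron count is 12 − 2 = 10. A d¹⁰ ion has no crystal-field stabilisation preference between square planar and tetrahedral, so four ligands adopt the sterically favoured tetrahedral geometry. → tetrahedral.

[Hg(NCS)4]^2-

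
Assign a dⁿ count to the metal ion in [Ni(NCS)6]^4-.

d8

Each isothiocyanate is −1; balancing the −4 overall charge requires Ni(II).
Group 10 minus oxidation state 2 gives a d⁸ configuration.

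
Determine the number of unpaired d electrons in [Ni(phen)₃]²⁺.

2

1,10-phenanthroline is neutral; balancing the +2 overall charge requires Ni(II).
Ni sits in group 10, so the d-electron count is 10 − 2 = 8.
Counting donor atoms: 3×1,10-phenanthroline (bidentate) → 6 donors. Coordination number = 6.
In an octahedral field the d⁸ configuration is t₂g⁶e_g² (only one arrangement possible), giving 2 unpaired electrons.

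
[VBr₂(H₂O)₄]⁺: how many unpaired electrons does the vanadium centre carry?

Each bromide is −1; water is neutral; balancing the +1 overall charge requires V(III).
Group 5 minus oxidation state 3 gives a d² configuration.
In an octahedral field the d² configuration is t₂g²e_g⁰ (only one arrangement possible), giving 2 unpaired electrons.

2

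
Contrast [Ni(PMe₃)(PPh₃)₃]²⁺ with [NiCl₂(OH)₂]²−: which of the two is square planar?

For [Ni(PMe₃)(PPh₃)₃]²⁺: Summing ligand charges against the +2 overall charge gives an oxidation state of +2 for nickel. Group 10 minus oxidation state 2 gives a d⁸ configuration. Trimethylphosphine and triphenylphosphine are strong-field ligands (high in the spectrochemical series). A 3d d⁸ ion with strong-field ligands gains enough CFSE to favour square planar over tetrahedral. → square planar.
For [NiCl₂(OH)₂]²−: Each chloride is −1; each hydroxide is −1; balancing the −2 overall charge requires Ni(II). Group 10 minus oxidation state 2 gives a d⁸ configuration. Chloride and hydroxide are weak-field ligands. With weak-field ligands the CFSE gain from square planar is small, so a 3d d⁸ ion takes the sterically preferred tetrahedral geometry. → tetrahedral.

[Ni(PMe₃)(PPh₃)₃]²⁺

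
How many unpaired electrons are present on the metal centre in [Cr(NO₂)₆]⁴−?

Ligand charges: each nitro (N-bound nitrite) is −1. With an overall charge of −4 the chromium centre must be in the +2 oxidation state.
Group 6 minus oxidation state 2 gives a d⁴ configuration.
The spin state decides the count: Nitro (N-bound nitrite) is a strong-field ligand (high in the spectrochemical series) for a first-row metal, so the complex is low-spin.
An octahedral low-spin d⁴ ion is t₂g⁴e_g⁰, giving 2 unpaired electrons.

2 unpaired electrons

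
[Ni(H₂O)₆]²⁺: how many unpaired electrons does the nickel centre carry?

2 unpaired electrons

Summing ligand charges against the +2 overall charge gives an oxidation state of +2 for nickel.
Group 10 minus oxidation state 2 gives a d⁸ configuration.
In an octahedral field the d⁸ configuration is t₂g⁶e_g² (only one arrangement possible), giving 2 unpaired electrons.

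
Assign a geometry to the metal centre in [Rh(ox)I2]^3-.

Summing ligand charges against the −3 overall charge gives an oxidation state of +1 for rhodium.
Rhodium is a group-9 element; Rh(I) is therefore d⁸.
Counting donor atoms: 1×oxalate (bidentate) → 2 donors; 2×iodide (monodentate) → 2 donors. Coordination number = 4.
A 4d d⁸ ion has a large crystal-field splitting; square planar leaves the high-energy d_{x²−y²} orbital empty and maximises CFSE.

square planar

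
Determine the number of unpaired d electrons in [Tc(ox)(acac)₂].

Ligand charges: each oxalate is −2; each acetylacetonate is −1. With an overall charge of 0 the technetium centre must be in the +4 oxidation state.
Group 7 minus oxidation state 4 gives a d³ configuration.
Counting donor atoms: 1×oxalate (bidentate) → 2 donors; 2×acetylacetonate (bidentate) → 4 donors. Coordination number = 6.
In an octahedral field the d³ configuration is t₂g³e_g⁰ (only one arrangement possible), giving 3 unpaired electrons.

3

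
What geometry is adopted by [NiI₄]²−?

tetrahedral

Each iodide is −1; balancing the −2 overall charge requires Ni(II).
Ni sits in group 10, so the d-electron count is 10 − 2 = 8.
With 4 monodentate ligands the coordination number is 4.
Iodide is a weak-field ligand.
With weak-field ligands the CFSE gain from square planar is small, so a 3d d⁸ ion takes the sterically preferred tetrahedral geometry.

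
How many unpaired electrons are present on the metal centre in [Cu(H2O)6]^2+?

1

Water is neutral; balancing the +2 overall charge requires Cu(II).
Cu sits in group 11, so the d-electron count is 11 − 2 = 9.
In an octahedral field the d⁹ configuration is t₂g⁶e_g³ (only one arrangement possible), giving 1 unpaired electron.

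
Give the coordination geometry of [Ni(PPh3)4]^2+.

square planar

Summing ligand charges against the +2 overall charge gives an oxidation state of +2 for nickel.
Ni sits in group 10, so the d-electron count is 10 − 2 = 8.
Coordination number: 4.
Triphenylphosphine is a strong-field ligand (high in the spectrochemical series).
A 3d d⁸ ion with strong-field ligands gains enough CFSE to favour square planar over tetrahedral.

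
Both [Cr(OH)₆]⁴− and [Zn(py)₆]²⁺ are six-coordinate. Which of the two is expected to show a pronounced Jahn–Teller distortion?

[Cr(OH)₆]⁴−

[Cr(OH)₆]⁴−: Ligand charges: each hydroxide is −1. With an overall charge of −4 the chromium centre must be in the +2 oxidation state. Group 6 minus oxidation state 2 gives a d⁴ configuration. Hydroxide is a weak-field ligand for a first-row metal, so the complex is high-spin. The t₂g³e_g¹ (high-spin) configuration has an unevenly filled e_g set; the Jahn–Teller theorem predicts a tetragonal distortion (typically axial elongation) to lift the degeneracy.
[Zn(py)₆]²⁺: Summing ligand charges against the +2 overall charge gives an oxidation state of +2 for zinc. Zn sits in group 12, so the d-electron count is 12 − 2 = 10. The d¹⁰ configuration leaves the e_g set evenly filled (or empty) — no strong Jahn–Teller driving force.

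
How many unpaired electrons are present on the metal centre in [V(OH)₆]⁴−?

3 unpaired electrons

Summing ligand charges against the −4 overall charge gives an oxidation state of +2 for vanadium.
Group 5 minus oxidation state 2 gives a d³ configuration.
In an octahedral field the d³ configuration is t₂g³e_g⁰ (only one arrangement possible), giving 3 unpaired electrons.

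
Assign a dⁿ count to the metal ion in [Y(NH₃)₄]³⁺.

Ammonia is neutral; balancing the +3 overall charge requires Y(III).
Group 3 minus oxidation state 3 gives a d⁰ configuration.

d0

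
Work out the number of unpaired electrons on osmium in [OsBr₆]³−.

Summing ligand charges against the −3 overall charge gives an oxidation state of +3 for osmium.
Osmium is a group-8 element; Os(III) is therefore d⁵.
The spin state decides the count: a 5d ion has a large Δₒ and is invariably low-spin.
An octahedral low-spin d⁵ ion is t₂g⁵e_g⁰, giving 1 unpaired electron.

1 unpaired electron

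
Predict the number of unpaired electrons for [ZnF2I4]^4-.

0

Summing ligand charges against the −4 overall charge gives an oxidation state of +2 for zinc.
Zn sits in group 12, so the d-electron count is 12 − 2 = 10.
In an octahedral field the d¹⁰ configuration is t₂g⁶e_g⁴, giving 0 unpaired electrons.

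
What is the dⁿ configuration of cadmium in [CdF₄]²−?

d10

Each fluoride is −1; balancing the −2 overall charge requires Cd(II).
Cd sits in group 12, so the d-electron count is 12 − 2 = 10.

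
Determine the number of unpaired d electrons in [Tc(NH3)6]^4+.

Ammonia is neutral; balancing the +4 overall charge requires Tc(IV).
Technetium is a group-7 element; Tc(IV) is therefore d³.
In an octahedral field the d³ configuration is t₂g³e_g⁰ (only one arrangement possible), giving 3 unpaired electrons.

3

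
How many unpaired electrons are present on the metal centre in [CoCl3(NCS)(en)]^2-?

3

Each chloride is −1; each isothiocyanate is −1; ethylenediamine is neutral; balancing the −2 overall charge requires Co(II).
Cobalt is a group-9 element; Co(II) is therefore d⁷.
Counting donor atoms: 3×chloride (monodentate) → 3 donors; 1×isothiocyanate (monodentate) → 1 donor; 1×ethylenediamine (bidentate) → 2 donors. Coordination number = 6.
The spin state decides the count: Chloride and isothiocyanate are weak-field ligands for a first-row metal, so the complex is high-spin.
An octahedral high-spin d⁷ ion is t₂g⁵e_g², giving 3 unpaired electrons.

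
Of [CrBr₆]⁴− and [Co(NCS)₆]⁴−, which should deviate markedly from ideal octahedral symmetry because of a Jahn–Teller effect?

[CrBr₆]⁴−: Ligand charges: each bromide is −1. With an overall charge of −4 the chromium centre must be in the +2 oxidation state. Chromium is a group-6 element; Cr(II) is therefore d⁴. Bromide is a weak-field ligand for a first-row metal, so the complex is high-spin. The t₂g³e_g¹ (high-spin) configuration has an unevenly filled e_g set; the Jahn–Teller theorem predicts a tetragonal distortion (typically axial elongation) to lift the degeneracy.
[Co(NCS)₆]⁴−: Each isothiocyanate is −1; balancing the −4 overall charge requires Co(II). Cobalt is a group-9 element; Co(II) is therefore d⁷. Isothiocyanate is a weak-field ligand for a first-row metal, so the complex is high-spin. The d⁷ configuration leaves the e_g set evenly filled (or empty) — no strong Jahn–Teller driving force.

[CrBr₆]⁴−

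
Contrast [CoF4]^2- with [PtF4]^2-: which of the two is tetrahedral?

[CoF4]^2-

For [CoF4]^2-: Summing ligand charges against the −2 overall charge gives an oxidation state of +2 for cobalt. Group 9 minus oxidation state 2 gives a d⁷ configuration. For a high-spin 3d d⁷ ion with weak-field ligands the small Δₜ gives little square-planar CFSE advantage, so four ligands adopt the sterically favoured tetrahedral geometry. → tetrahedral.
For [PtF4]^2-: Ligand charges: each fluoride is −1. With an overall charge of −2 the platinum centre must be in the +2 oxidation state. Platinum is a group-10 element; Pt(II) is therefore d⁸. A 5d d⁸ ion has a large crystal-field splitting; square planar leaves the high-energy d_{x²−y²} orbital empty and maximises CFSE. → square planar.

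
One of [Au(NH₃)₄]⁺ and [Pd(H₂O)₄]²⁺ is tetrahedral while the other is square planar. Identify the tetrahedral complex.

For [Au(NH₃)₄]⁺: Ligand charges: ammonia is neutral. With an overall charge of +1 the gold centre must be in the +1 oxidation state. Gold is a group-11 element; Au(I) is therefore d¹⁰. A d¹⁰ ion has no crystal-field stabilisation preference between square planar and tetrahedral, so four ligands adopt the sterically favoured tetrahedral geometry. → tetrahedral.
For [Pd(H₂O)₄]²⁺: Ligand charges: water is neutral. With an overall charge of +2 the palladium centre must be in the +2 oxidation state. Pd sits in group 10, so the d-electron count is 10 − 2 = 8. A 4d d⁸ ion has a large crystal-field splitting; square planar leaves the high-energy d_{x²−y²} orbital empty and maximises CFSE. → square planar.

[Au(NH₃)₄]⁺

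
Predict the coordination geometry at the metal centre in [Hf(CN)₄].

tetrahedral

Ligand charges: each cyanide is −1. With an overall charge of 0 the hafnium centre must be in the +4 oxidation state.
Group 4 minus oxidation state 4 gives a d⁰ configuration.
Coordination number: 4.
A d⁰ ion has no crystal-field stabilisation preference between square planar and tetrahedral, so four ligands adopt the sterically favoured tetrahedral geometry.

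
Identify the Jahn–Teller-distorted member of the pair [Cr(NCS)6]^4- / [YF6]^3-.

[Cr(NCS)6]^4-

[Cr(NCS)6]^4-: Ligand charges: each isothiocyanate is −1. With an overall charge of −4 the chromium centre must be in the +2 oxidation state. Cr sits in group 6, so the d-electron count is 6 − 2 = 4. Isothiocyanate is a weak-field ligand for a first-row metal, so the complex is high-spin. The t₂g³e_g¹ (high-spin) configuration has an unevenly filled e_g set; the Jahn–Teller theorem predicts a tetragonal distortion (typically axial elongation) to lift the degeneracy.
[YF6]^3-: Each fluoride is −1; balancing the −3 overall charge requires Y(III). Group 3 minus oxidation state 3 gives a d⁰ configuration. The d⁰ configuration leaves the e_g set evenly filled (or empty) — no strong Jahn–Teller driving force.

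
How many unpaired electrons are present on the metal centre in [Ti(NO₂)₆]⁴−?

2 unpaired electrons

Each nitro (N-bound nitrite) is −1; balancing the −4 overall charge requires Ti(II).
Ti sits in group 4, so the d-electron count is 4 − 2 = 2.
In an octahedral field the d² configuration is t₂g²e_g⁰ (only one arrangement possible), giving 2 unpaired electrons.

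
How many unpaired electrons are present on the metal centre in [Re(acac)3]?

2 unpaired electrons

Ligand charges: each acetylacetonate is −1. With an overall charge of 0 the rhenium centre must be in the +3 oxidation state.
Re sits in group 7, so the d-electron count is 7 − 3 = 4.
Counting donor atoms: 3×acetylacetonate (bidentate) → 6 donors. Coordination number = 6.
The spin state decides the count: a 5d ion has a large Δₒ and is invariably low-spin.
An octahedral low-spin d⁴ ion is t₂g⁴e_g⁰, giving 2 unpaired electrons.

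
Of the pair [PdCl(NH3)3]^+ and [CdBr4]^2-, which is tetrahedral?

[CdBr4]^2-

For [PdCl(NH3)3]^+: Ligand charges: each chloride is −1; ammonia is neutral. With an overall charge of +1 the palladium centre must be in the +2 oxidation state. Pd sits in group 10, so the d-electron count is 10 − 2 = 8. A 4d d⁸ ion has a large crystal-field splitting; square planar leaves the high-energy d_{x²−y²} orbital empty and maximises CFSE. → square planar.
For [CdBr4]^2-: Summing ligand charges against the −2 overall charge gives an oxidation state of +2 for cadmium. Cadmium is a group-12 element; Cd(II) is therefore d¹⁰. A d¹⁰ ion has no crystal-field stabilisation preference between square planar and tetrahedral, so four ligands adopt the sterically favoured tetrahedral geometry. → tetrahedral.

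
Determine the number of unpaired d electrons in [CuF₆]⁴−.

Summing ligand charges against the −4 overall charge gives an oxidation state of +2 for copper.
Group 11 minus oxidation state 2 gives a d⁹ configuration.
In an octahedral field the d⁹ configuration is t₂g⁶e_g³ (only one arrangement possible), giving 1 unpaired electron.

1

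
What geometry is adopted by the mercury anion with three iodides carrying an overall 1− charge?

trigonal planar

Each iodide is −1; balancing the −1 overall charge requires Hg(II).
Mercury is a group-12 element; Hg(II) is therefore d¹⁰.
Coordination number: 3.
Three ligands around a d¹⁰ centre minimise repulsion in a trigonal-planar arrangement.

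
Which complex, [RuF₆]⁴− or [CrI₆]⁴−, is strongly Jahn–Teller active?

[CrI₆]⁴−

[RuF₆]⁴−: Summing ligand charges against the −4 overall charge gives an oxidation state of +2 for ruthenium. Ruthenium is a group-8 element; Ru(II) is therefore d⁶. A 4d ion has a large Δₒ and is invariably low-spin. The d⁶ configuration leaves the e_g set evenly filled (or empty) — no strong Jahn–Teller driving force.
[CrI₆]⁴−: Summing ligand charges against the −4 overall charge gives an oxidation state of +2 for chromium. Chromium is a group-6 element; Cr(II) is therefore d⁴. Iodide is a weak-field ligand for a first-row metal, so the complex is high-spin. The t₂g³e_g¹ (high-spin) configuration has an unevenly filled e_g set; the Jahn–Teller theorem predicts a tetragonal distortion (typically axial elongation) to lift the degeneracy.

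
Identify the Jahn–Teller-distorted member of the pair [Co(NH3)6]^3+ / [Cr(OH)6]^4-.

[Co(NH3)6]^3+: Summing ligand charges against the +3 overall charge gives an oxidation state of +3 for cobalt. Cobalt is a group-9 element; Co(III) is therefore d⁶. Co(III) has an exceptionally large octahedral splitting and is low-spin with essentially every ligand except fluoride. The d⁶ configuration leaves the e_g set evenly filled (or empty) — no strong Jahn–Teller driving force.
[Cr(OH)6]^4-: Each hydroxide is −1; balancing the −4 overall charge requires Cr(II). Cr sits in group 6, so the d-electron count is 6 − 2 = 4. Hydroxide is a weak-field ligand for a first-row metal, so the complex is high-spin. The t₂g³e_g¹ (high-spin) configuration has an unevenly filled e_g set; the Jahn–Teller theorem predicts a tetragonal distortion (typically axial elongation) to lift the degeneracy.

[Cr(OH)6]^4-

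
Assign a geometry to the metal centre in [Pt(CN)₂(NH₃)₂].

square planar

Summing ligand charges against the 0 overall charge gives an oxidation state of +2 for platinum.
Group 10 minus oxidation state 2 gives a d⁸ configuration.
With 4 monodentate ligands the coordination number is 4.
A 5d d⁸ ion has a large crystal-field splitting; square planar leaves the high-energy d_{x²−y²} orbital empty and maximises CFSE.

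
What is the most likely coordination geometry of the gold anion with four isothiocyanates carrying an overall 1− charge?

square planar

Ligand charges: each isothiocyanate is −1. With an overall charge of −1 the gold centre must be in the +3 oxidation state.
Au sits in group 11, so the d-electron count is 11 − 3 = 8.
Coordination number: 4.
A 5d d⁸ ion has a large crystal-field splitting; square planar leaves the high-energy d_{x²−y²} orbital empty and maximises CFSE.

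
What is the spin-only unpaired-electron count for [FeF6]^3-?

Summing ligand charges against the −3 overall charge gives an oxidation state of +3 for iron.
Group 8 minus oxidation state 3 gives a d⁵ configuration.
The spin state decides the count: Fluoride is a weak-field ligand for a first-row metal, so the complex is high-spin.
An octahedral high-spin d⁵ ion is t₂g³e_g², giving 5 unpaired electrons.

5 unpaired electrons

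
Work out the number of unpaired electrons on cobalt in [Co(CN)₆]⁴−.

Summing ligand charges against the −4 overall charge gives an oxidation state of +2 for cobalt.
Co sits in group 9, so the d-electron count is 9 − 2 = 7.
The spin state decides the count: Cyanide is a strong-field ligand (high in the spectrochemical series) for a first-row metal, so the complex is low-spin.
An octahedral low-spin d⁷ ion is t₂g⁶e_g¹, giving 1 unpaired electron.

1 unpaired electron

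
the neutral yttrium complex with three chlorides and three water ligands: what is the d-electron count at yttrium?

Summing ligand charges against the 0 overall charge gives an oxidation state of +3 for yttrium.
Yttrium is a group-3 element; Y(III) is therefore d⁰.

d0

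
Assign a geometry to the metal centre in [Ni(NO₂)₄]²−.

Each nitro (N-bound nitrite) is −1; balancing the −2 overall charge requires Ni(II).
Nickel is a group-10 element; Ni(II) is therefore d⁸.
With 4 monodentate ligands the coordination number is 4.
Nitro (N-bound nitrite) is a strong-field ligand (high in the spectrochemical series).
A 3d d⁸ ion with strong-field ligands gains enough CFSE to favour square planar over tetrahedral.

square planar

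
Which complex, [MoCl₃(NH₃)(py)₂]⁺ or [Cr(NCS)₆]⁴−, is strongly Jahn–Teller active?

[Cr(NCS)₆]⁴−

[MoCl₃(NH₃)(py)₂]⁺: Ligand charges: each chloride is −1; ammonia is neutral; pyridine is neutral. With an overall charge of +1 the molybdenum centre must be in the +4 oxidation state. Molybdenum is a group-6 element; Mo(IV) is therefore d². The d² configuration leaves the e_g set evenly filled (or empty) — no strong Jahn–Teller driving force.
[Cr(NCS)₆]⁴−: Ligand charges: each isothiocyanate is −1. With an overall charge of −4 the chromium centre must be in the +2 oxidation state. Cr sits in group 6, so the d-electron count is 6 − 2 = 4. Isothiocyanate is a weak-field ligand for a first-row metal, so the complex is high-spin. The t₂g³e_g¹ (high-spin) configuration has an unevenly filled e_g set; the Jahn–Teller theorem predicts a tetragonal distortion (typically axial elongation) to lift the degeneracy.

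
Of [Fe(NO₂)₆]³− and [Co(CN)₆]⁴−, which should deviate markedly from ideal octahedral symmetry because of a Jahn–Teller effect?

[Co(CN)₆]⁴−

[Fe(NO₂)₆]³−: Ligand charges: each nitro (N-bound nitrite) is −1. With an overall charge of −3 the iron centre must be in the +3 oxidation state. Iron is a group-8 element; Fe(III) is therefore d⁵. Nitro (N-bound nitrite) is a strong-field ligand (high in the spectrochemical series) for a first-row metal, so the complex is low-spin. The d⁵ configuration leaves the e_g set evenly filled (or empty) — no strong Jahn–Teller driving force.
[Co(CN)₆]⁴−: Ligand charges: each cyanide is −1. With an overall charge of −4 the cobalt centre must be in the +2 oxidation state. Group 9 minus oxidation state 2 gives a d⁷ configuration. Cyanide is a strong-field ligand (high in the spectrochemical series) for a first-row metal, so the complex is low-spin. The t₂g⁶e_g¹ (low-spin) configuration has an unevenly filled e_g set; the Jahn–Teller theorem predicts a tetragonal distortion (typically axial elongation) to lift the degeneracy.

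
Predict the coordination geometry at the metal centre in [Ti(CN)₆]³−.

Ligand charges: each cyanide is −1. With an overall charge of −3 the titanium centre must be in the +3 oxidation state.
Group 4 minus oxidation state 3 gives a d¹ configuration.
With 6 monodentate ligands the coordination number is 6.
Six donors around a single metal centre give an octahedral coordination sphere.

octahedral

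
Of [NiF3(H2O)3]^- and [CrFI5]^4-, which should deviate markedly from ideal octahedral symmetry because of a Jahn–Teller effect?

[CrFI5]^4-

[NiF3(H2O)3]^-: Each fluoride is −1; water is neutral; balancing the −1 overall charge requires Ni(II). Group 10 minus oxidation state 2 gives a d⁸ configuration. The d⁸ configuration leaves the e_g set evenly filled (or empty) — no strong Jahn–Teller driving force.
[CrFI5]^4-: Ligand charges: each fluoride is −1; each iodide is −1. With an overall charge of −4 the chromium centre must be in the +2 oxidation state. Chromium is a group-6 element; Cr(II) is therefore d⁴. Fluoride and iodide are weak-field ligands for a first-row metal, so the complex is high-spin. The t₂g³e_g¹ (high-spin) configuration has an unevenly filled e_g set; the Jahn–Teller theorem predicts a tetragonal distortion (typically axial elongation) to lift the degeneracy.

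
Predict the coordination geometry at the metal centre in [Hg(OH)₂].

Each hydroxide is −1; balancing the 0 overall charge requires Hg(II).
Hg sits in group 12, so the d-electron count is 12 − 2 = 10.
Coordination number: 2.
A d¹⁰ ion with only two ligands adopts a linear arrangement (sp hybridisation; no CFSE preference).

linear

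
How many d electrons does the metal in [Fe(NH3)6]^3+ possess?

d5

Ligand charges: ammonia is neutral. With an overall charge of +3 the iron centre must be in the +3 oxidation state.
Fe sits in group 8, so the d-electron count is 8 − 3 = 5.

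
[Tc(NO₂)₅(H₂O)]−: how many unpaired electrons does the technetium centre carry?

3

Each nitro (N-bound nitrite) is −1; water is neutral; balancing the −1 overall charge requires Tc(IV).
Tc sits in group 7, so the d-electron count is 7 − 4 = 3.
In an octahedral field the d³ configuration is t₂g³e_g⁰ (only one arrangement possible), giving 3 unpaired electrons.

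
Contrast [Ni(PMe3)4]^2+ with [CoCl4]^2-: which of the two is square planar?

[Ni(PMe3)4]^2+

For [Ni(PMe3)4]^2+: Summing ligand charges against the +2 overall charge gives an oxidation state of +2 for nickel. Group 10 minus oxidation state 2 gives a d⁸ configuration. Trimethylphosphine is a strong-field ligand (high in the spectrochemical series). A 3d d⁸ ion with strong-field ligands gains enough CFSE to favour square planar over tetrahedral. → square planar.
For [CoCl4]^2-: Ligand charges: each chloride is −1. With an overall charge of −2 the cobalt centre must be in the +2 oxidation state. Cobalt is a group-9 element; Co(II) is therefore d⁷. For a high-spin 3d d⁷ ion with weak-field ligands the small Δₜ gives little square-planar CFSE advantage, so four ligands adopt the sterically favoured tetrahedral geometry. → tetrahedral.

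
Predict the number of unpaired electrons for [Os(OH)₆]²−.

Ligand charges: each hydroxide is −1. With an overall charge of −2 the osmium centre must be in the +4 oxidation state.
Os sits in group 8, so the d-electron count is 8 − 4 = 4.
The spin state decides the count: a 5d ion has a large Δₒ and is invariably low-spin.
An octahedral low-spin d⁴ ion is t₂g⁴e_g⁰, giving 2 unpaired electrons.

2 unpaired electrons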